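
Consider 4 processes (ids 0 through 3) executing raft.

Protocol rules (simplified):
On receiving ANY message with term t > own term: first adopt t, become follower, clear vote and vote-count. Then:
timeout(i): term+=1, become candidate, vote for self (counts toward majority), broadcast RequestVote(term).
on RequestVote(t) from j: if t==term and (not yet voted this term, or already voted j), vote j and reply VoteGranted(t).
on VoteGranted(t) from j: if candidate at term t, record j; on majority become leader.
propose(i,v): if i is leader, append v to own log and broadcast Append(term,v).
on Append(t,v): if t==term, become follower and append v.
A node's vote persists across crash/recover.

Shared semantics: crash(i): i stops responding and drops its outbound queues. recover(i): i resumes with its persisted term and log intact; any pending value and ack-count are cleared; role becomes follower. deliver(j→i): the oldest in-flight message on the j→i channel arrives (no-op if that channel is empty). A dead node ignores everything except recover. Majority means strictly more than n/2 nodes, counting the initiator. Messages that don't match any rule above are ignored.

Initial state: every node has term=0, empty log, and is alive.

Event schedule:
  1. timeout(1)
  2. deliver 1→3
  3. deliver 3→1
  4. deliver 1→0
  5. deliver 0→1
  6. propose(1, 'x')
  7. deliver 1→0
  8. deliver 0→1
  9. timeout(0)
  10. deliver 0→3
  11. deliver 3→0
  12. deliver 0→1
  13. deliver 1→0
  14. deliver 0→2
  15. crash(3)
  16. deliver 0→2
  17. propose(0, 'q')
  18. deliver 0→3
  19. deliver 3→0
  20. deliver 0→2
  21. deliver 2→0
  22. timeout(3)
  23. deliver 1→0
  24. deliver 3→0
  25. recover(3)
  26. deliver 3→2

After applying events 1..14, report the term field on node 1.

2

e1 timeout(1): 1[cand,t=1,-]
e2 deliver 1→3: 3[foll,t=1,-]
e3 deliver 3→1: ·
e4 deliver 1→0: 0[foll,t=1,-]
e5 deliver 0→1: 1[lead,t=1,-]
e6 propose(1,'x'): 1[lead,t=1,x]
e7 deliver 1→0: 0[foll,t=1,x]
e8 deliver 0→1: ·
e9 timeout(0): 0[cand,t=2,x]
e10 deliver 0→3: 3[foll,t=2,-]
e11 deliver 3→0: ·
e12 deliver 0→1: 1[foll,t=2,x]
e13 deliver 1→0: 0[lead,t=2,x]
e14 deliver 0→2: 2[foll,t=2,-]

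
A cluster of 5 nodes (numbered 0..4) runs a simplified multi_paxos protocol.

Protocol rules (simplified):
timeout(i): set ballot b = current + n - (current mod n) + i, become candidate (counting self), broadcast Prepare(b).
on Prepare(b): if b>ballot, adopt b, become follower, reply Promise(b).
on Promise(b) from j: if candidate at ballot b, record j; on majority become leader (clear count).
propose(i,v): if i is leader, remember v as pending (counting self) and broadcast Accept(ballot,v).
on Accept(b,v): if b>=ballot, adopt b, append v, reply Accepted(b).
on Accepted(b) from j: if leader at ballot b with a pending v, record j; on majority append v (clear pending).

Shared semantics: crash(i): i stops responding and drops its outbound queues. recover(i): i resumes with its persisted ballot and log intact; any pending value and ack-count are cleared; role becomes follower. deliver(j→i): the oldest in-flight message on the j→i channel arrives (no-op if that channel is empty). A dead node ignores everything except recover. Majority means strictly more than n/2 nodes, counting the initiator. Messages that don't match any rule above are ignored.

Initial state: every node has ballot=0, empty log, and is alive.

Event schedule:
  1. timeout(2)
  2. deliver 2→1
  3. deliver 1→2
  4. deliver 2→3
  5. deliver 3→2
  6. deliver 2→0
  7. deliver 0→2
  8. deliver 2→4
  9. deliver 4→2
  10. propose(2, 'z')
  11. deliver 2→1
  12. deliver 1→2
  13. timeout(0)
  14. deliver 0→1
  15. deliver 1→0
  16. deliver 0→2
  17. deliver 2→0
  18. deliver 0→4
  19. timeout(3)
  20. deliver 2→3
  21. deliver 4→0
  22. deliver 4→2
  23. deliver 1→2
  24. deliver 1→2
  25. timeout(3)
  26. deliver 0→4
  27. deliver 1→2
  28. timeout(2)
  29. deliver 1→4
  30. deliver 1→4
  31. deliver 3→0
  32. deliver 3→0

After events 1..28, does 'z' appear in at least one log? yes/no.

yes

step 1 timeout(2): 2={cand,b=7,log=-}
step 2 deliver 2→1: 1={foll,b=7,log=-}
step 3 deliver 1→2: —
step 4 deliver 2→3: 3={foll,b=7,log=-}
step 5 deliver 3→2: 2={lead,b=7,log=-}
step 6 deliver 2→0: 0={foll,b=7,log=-}
step 7 deliver 0→2: —
step 8 deliver 2→4: 4={foll,b=7,log=-}
step 9 deliver 4→2: —
step 10 propose(2,'z'): —
step 11 deliver 2→1: 1={foll,b=7,log=z}
step 12 deliver 1→2: —
step 13 timeout(0): 0={cand,b=10,log=-}
step 14 deliver 0→1: 1={foll,b=10,log=z}
step 15 deliver 1→0: —
step 16 deliver 0→2: 2={foll,b=10,log=-}
step 17 deliver 2→0: —
step 18 deliver 0→4: 4={foll,b=10,log=-}
step 19 timeout(3): 3={cand,b=13,log=-}
step 20 deliver 2→3: —
step 21 deliver 4→0: 0={lead,b=10,log=-}
step 22 deliver 4→2: —
step 23 deliver 1→2: —
step 24 deliver 1→2: —
step 25 timeout(3): 3={cand,b=18,log=-}
step 26 deliver 0→4: —
step 27 deliver 1→2: —
step 28 timeout(2): 2={cand,b=17,log=-}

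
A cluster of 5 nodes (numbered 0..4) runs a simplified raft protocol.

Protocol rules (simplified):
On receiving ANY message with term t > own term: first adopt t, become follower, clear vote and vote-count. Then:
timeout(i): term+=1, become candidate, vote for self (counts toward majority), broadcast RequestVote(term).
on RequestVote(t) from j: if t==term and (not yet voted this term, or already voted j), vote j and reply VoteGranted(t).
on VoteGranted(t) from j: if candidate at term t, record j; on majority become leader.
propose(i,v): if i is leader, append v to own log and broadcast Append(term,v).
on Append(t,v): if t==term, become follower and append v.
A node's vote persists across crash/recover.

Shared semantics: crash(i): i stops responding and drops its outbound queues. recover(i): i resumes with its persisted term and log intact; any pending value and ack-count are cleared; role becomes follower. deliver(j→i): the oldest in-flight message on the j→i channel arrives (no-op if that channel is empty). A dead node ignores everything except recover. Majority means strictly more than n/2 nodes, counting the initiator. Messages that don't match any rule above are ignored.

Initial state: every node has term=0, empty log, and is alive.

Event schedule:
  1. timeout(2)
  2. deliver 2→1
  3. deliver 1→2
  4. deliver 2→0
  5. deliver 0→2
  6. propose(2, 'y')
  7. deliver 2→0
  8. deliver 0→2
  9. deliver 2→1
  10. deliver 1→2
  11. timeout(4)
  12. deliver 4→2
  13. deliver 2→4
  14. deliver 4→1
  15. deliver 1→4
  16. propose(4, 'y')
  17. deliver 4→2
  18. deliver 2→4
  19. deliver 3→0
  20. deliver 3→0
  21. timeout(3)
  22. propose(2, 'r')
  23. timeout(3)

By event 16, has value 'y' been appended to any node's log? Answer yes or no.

[1] timeout(2) → N2(cand t1 [-])
[2] deliver 2→1 → N1(foll t1 [-])
[3] deliver 1→2 → ∅
[4] deliver 2→0 → N0(foll t1 [-])
[5] deliver 0→2 → N2(lead t1 [-])
[6] propose(2,'y') → N2(lead t1 [y])
[7] deliver 2→0 → N0(foll t1 [y])
[8] deliver 0→2 → ∅
[9] deliver 2→1 → N1(foll t1 [y])
[10] deliver 1→2 → ∅
[11] timeout(4) → N4(cand t1 [-])
[12] deliver 4→2 → ∅
[13] deliver 2→4 → ∅
[14] deliver 4→1 → ∅
[15] deliver 1→4 → ∅
[16] propose(4,'y') → ∅

yes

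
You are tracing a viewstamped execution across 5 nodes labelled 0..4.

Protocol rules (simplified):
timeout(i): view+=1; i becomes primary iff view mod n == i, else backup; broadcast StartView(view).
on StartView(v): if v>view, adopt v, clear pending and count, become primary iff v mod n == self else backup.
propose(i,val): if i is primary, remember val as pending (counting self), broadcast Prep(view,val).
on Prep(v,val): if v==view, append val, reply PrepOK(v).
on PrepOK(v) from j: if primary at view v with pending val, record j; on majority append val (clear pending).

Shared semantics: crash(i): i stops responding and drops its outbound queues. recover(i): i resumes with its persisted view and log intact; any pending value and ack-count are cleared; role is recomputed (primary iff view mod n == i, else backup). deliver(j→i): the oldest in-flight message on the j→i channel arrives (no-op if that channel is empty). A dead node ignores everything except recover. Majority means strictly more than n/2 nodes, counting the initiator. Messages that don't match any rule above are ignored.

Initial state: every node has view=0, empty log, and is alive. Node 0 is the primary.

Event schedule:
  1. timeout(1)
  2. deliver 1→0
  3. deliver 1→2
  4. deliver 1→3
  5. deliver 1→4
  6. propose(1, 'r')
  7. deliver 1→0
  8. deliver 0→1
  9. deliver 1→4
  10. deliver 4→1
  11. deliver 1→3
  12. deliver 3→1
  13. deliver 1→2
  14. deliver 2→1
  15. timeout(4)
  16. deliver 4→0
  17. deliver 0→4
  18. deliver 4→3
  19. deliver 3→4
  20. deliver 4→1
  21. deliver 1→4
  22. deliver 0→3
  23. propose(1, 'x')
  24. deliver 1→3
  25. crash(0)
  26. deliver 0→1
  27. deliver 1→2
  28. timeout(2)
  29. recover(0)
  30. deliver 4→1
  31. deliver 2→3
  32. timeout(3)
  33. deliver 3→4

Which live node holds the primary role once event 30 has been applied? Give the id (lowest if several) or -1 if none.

[1] timeout(1) → N1(prim v1 [-])
[2] deliver 1→0 → N0(back v1 [-])
[3] deliver 1→2 → N2(back v1 [-])
[4] deliver 1→3 → N3(back v1 [-])
[5] deliver 1→4 → N4(back v1 [-])
[6] propose(1,'r') → ∅
[7] deliver 1→0 → N0(back v1 [r])
[8] deliver 0→1 → ∅
[9] deliver 1→4 → N4(back v1 [r])
[10] deliver 4→1 → N1(prim v1 [r])
[11] deliver 1→3 → N3(back v1 [r])
[12] deliver 3→1 → ∅
[13] deliver 1→2 → N2(back v1 [r])
[14] deliver 2→1 → ∅
[15] timeout(4) → N4(back v2 [r])
[16] deliver 4→0 → N0(back v2 [r])
[17] deliver 0→4 → ∅
[18] deliver 4→3 → N3(back v2 [r])
[19] deliver 3→4 → ∅
[20] deliver 4→1 → N1(back v2 [r])
[21] deliver 1→4 → ∅
[22] deliver 0→3 → ∅
[23] propose(1,'x') → ∅
[24] deliver 1→3 → ∅
[25] crash(0) → N0(✗back v2 [r])
[26] deliver 0→1 → ∅
[27] deliver 1→2 → ∅
[28] timeout(2) → N2(prim v2 [r])
[29] recover(0) → N0(back v2 [r])
[30] deliver 4→1 → ∅

2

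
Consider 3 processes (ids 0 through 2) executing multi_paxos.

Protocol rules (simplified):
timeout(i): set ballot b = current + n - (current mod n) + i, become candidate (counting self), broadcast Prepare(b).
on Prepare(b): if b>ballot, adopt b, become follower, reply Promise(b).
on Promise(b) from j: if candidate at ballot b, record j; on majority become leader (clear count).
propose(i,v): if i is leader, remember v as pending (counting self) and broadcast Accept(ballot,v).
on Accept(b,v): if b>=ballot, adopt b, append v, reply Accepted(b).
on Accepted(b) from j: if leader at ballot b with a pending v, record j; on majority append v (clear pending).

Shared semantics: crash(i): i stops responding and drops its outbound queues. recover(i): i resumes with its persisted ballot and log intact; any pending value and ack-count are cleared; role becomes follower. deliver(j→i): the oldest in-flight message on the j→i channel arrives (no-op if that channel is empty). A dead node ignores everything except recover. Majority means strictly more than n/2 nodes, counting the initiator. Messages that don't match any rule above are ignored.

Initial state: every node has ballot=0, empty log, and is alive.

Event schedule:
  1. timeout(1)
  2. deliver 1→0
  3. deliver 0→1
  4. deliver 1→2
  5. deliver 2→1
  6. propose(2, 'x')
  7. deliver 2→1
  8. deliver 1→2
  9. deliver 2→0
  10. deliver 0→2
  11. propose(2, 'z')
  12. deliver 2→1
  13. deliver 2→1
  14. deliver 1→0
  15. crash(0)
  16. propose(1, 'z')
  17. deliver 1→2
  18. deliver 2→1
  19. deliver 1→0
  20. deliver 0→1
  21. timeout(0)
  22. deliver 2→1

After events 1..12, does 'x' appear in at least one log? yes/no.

no

after 1 — timeout(1): n1:cand/b4/[-]
after 2 — deliver 1→0: n0:foll/b4/[-]
after 3 — deliver 0→1: n1:lead/b4/[-]
after 4 — deliver 1→2: n2:foll/b4/[-]
after 5 — deliver 2→1: ·
after 6 — propose(2,'x'): ·
after 7 — deliver 2→1: ·
after 8 — deliver 1→2: ·
after 9 — deliver 2→0: ·
after 10 — deliver 0→2: ·
after 11 — propose(2,'z'): ·
after 12 — deliver 2→1: ·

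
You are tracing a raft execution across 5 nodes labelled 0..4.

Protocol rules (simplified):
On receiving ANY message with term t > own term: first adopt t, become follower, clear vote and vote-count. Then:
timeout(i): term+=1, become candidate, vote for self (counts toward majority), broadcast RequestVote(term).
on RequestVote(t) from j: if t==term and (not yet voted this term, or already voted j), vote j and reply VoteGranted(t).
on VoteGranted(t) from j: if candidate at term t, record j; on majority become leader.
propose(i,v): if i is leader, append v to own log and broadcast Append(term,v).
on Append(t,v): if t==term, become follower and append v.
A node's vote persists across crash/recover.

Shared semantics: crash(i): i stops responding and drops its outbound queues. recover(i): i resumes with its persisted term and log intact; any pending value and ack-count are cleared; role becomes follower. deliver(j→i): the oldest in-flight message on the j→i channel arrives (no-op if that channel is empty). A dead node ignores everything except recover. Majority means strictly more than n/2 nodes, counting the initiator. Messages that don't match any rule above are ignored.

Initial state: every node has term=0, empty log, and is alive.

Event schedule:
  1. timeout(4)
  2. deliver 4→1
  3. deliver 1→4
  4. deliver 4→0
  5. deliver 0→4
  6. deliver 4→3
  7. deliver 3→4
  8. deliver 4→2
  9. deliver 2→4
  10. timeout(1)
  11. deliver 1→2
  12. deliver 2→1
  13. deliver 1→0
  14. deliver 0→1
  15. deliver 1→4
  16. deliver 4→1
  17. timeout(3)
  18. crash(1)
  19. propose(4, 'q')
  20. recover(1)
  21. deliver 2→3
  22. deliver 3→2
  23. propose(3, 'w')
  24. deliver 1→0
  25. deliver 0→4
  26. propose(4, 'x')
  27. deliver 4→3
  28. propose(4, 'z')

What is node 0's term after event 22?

step 1 timeout(4): 4={cand,t=1,log=-}
step 2 deliver 4→1: 1={foll,t=1,log=-}
step 3 deliver 1→4: —
step 4 deliver 4→0: 0={foll,t=1,log=-}
step 5 deliver 0→4: 4={lead,t=1,log=-}
step 6 deliver 4→3: 3={foll,t=1,log=-}
step 7 deliver 3→4: —
step 8 deliver 4→2: 2={foll,t=1,log=-}
step 9 deliver 2→4: —
step 10 timeout(1): 1={cand,t=2,log=-}
step 11 deliver 1→2: 2={foll,t=2,log=-}
step 12 deliver 2→1: —
step 13 deliver 1→0: 0={foll,t=2,log=-}
step 14 deliver 0→1: 1={lead,t=2,log=-}
step 15 deliver 1→4: 4={foll,t=2,log=-}
step 16 deliver 4→1: —
step 17 timeout(3): 3={cand,t=2,log=-}
step 18 crash(1): 1={✗lead,t=2,log=-}
step 19 propose(4,'q'): —
step 20 recover(1): 1={foll,t=2,log=-}
step 21 deliver 2→3: —
step 22 deliver 3→2: —

2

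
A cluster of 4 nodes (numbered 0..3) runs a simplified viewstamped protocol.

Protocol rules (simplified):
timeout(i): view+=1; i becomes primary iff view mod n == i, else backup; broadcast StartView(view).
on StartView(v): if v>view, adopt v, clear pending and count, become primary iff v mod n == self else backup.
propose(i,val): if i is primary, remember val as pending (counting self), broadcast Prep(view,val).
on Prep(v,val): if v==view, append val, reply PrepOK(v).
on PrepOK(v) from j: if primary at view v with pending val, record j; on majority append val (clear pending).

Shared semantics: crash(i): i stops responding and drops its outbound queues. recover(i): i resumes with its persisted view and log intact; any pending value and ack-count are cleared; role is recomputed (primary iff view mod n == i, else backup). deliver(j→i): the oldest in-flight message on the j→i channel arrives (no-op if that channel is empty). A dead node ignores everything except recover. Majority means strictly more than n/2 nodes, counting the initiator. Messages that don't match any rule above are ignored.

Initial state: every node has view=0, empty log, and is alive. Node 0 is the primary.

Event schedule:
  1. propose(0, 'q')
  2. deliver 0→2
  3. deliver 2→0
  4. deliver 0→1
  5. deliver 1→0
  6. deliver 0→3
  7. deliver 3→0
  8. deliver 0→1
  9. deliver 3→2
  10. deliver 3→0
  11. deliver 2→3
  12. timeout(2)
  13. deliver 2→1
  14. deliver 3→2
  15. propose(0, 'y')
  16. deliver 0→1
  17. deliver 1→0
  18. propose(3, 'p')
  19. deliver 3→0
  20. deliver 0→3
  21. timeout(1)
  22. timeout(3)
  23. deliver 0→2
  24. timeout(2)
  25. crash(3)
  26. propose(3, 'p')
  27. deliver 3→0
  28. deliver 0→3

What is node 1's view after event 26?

2

step 1 propose(0,'q'): —
step 2 deliver 0→2: 2={back,v=0,log=q}
step 3 deliver 2→0: —
step 4 deliver 0→1: 1={back,v=0,log=q}
step 5 deliver 1→0: 0={prim,v=0,log=q}
step 6 deliver 0→3: 3={back,v=0,log=q}
step 7 deliver 3→0: —
step 8 deliver 0→1: —
step 9 deliver 3→2: —
step 10 deliver 3→0: —
step 11 deliver 2→3: —
step 12 timeout(2): 2={back,v=1,log=q}
step 13 deliver 2→1: 1={prim,v=1,log=q}
step 14 deliver 3→2: —
step 15 propose(0,'y'): —
step 16 deliver 0→1: —
step 17 deliver 1→0: —
step 18 propose(3,'p'): —
step 19 deliver 3→0: —
step 20 deliver 0→3: 3={back,v=0,log=q,y}
step 21 timeout(1): 1={back,v=2,log=q}
step 22 timeout(3): 3={back,v=1,log=q,y}
step 23 deliver 0→2: —
step 24 timeout(2): 2={prim,v=2,log=q}
step 25 crash(3): 3={✗back,v=1,log=q,y}
step 26 propose(3,'p'): —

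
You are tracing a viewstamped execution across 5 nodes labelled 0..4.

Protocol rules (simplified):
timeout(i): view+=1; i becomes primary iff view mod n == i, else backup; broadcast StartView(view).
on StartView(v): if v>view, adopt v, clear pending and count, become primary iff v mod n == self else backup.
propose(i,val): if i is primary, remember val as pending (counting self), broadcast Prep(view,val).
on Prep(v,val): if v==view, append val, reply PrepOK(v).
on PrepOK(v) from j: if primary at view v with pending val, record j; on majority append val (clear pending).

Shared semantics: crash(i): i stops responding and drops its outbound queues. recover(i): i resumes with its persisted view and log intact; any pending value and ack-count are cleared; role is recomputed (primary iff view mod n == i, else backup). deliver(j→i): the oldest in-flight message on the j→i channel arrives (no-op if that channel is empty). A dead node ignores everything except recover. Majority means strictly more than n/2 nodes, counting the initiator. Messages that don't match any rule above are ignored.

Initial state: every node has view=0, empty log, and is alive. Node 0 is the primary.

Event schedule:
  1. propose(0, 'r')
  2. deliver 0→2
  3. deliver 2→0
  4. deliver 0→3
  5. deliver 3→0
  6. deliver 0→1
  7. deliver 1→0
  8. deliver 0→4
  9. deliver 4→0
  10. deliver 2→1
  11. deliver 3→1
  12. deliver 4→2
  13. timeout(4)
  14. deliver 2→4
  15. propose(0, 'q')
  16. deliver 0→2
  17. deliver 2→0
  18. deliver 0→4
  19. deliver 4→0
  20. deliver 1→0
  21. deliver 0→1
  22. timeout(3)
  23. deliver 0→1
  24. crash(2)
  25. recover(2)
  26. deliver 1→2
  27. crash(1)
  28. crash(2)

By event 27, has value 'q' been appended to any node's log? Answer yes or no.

e1 propose(0,'r'): ·
e2 deliver 0→2: 2[back,v=0,r]
e3 deliver 2→0: ·
e4 deliver 0→3: 3[back,v=0,r]
e5 deliver 3→0: 0[prim,v=0,r]
e6 deliver 0→1: 1[back,v=0,r]
e7 deliver 1→0: ·
e8 deliver 0→4: 4[back,v=0,r]
e9 deliver 4→0: ·
e10 deliver 2→1: ·
e11 deliver 3→1: ·
e12 deliver 4→2: ·
e13 timeout(4): 4[back,v=1,r]
e14 deliver 2→4: ·
e15 propose(0,'q'): ·
e16 deliver 0→2: 2[back,v=0,r,q]
e17 deliver 2→0: ·
e18 deliver 0→4: ·
e19 deliver 4→0: 0[back,v=1,r]
e20 deliver 1→0: ·
e21 deliver 0→1: 1[back,v=0,r,q]
e22 timeout(3): 3[back,v=1,r]
e23 deliver 0→1: ·
e24 crash(2): 2[✗back,v=0,r,q]
e25 recover(2): 2[back,v=0,r,q]
e26 deliver 1→2: ·
e27 crash(1): 1[✗back,v=0,r,q]

yes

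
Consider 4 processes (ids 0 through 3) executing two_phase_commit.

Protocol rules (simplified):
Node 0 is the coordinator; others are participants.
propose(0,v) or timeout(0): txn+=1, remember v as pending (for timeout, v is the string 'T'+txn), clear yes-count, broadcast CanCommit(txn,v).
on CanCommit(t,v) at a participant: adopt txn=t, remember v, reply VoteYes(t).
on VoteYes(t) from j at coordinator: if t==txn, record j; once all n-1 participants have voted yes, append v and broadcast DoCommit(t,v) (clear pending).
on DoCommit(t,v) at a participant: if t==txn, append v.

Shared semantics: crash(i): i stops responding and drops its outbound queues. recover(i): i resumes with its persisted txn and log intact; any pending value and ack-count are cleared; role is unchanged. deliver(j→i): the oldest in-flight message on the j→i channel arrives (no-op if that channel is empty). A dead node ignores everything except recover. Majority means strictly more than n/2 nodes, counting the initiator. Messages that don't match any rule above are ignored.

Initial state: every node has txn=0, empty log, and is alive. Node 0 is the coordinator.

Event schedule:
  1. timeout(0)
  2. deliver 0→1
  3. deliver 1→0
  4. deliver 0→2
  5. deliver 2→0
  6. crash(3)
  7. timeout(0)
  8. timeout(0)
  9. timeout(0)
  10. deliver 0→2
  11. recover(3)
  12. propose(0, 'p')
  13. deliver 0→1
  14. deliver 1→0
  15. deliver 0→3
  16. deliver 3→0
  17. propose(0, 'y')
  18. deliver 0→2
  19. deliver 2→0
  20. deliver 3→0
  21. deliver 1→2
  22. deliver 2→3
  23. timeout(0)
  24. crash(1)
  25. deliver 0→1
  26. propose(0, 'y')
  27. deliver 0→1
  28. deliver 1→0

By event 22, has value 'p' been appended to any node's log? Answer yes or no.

no

step 1 timeout(0): 0={coor,t=1,log=-}
step 2 deliver 0→1: 1={part,t=1,log=-}
step 3 deliver 1→0: —
step 4 deliver 0→2: 2={part,t=1,log=-}
step 5 deliver 2→0: —
step 6 crash(3): 3={✗part,t=0,log=-}
step 7 timeout(0): 0={coor,t=2,log=-}
step 8 timeout(0): 0={coor,t=3,log=-}
step 9 timeout(0): 0={coor,t=4,log=-}
step 10 deliver 0→2: 2={part,t=2,log=-}
step 11 recover(3): 3={part,t=0,log=-}
step 12 propose(0,'p'): 0={coor,t=5,log=-}
step 13 deliver 0→1: 1={part,t=2,log=-}
step 14 deliver 1→0: —
step 15 deliver 0→3: 3={part,t=1,log=-}
step 16 deliver 3→0: —
step 17 propose(0,'y'): 0={coor,t=6,log=-}
step 18 deliver 0→2: 2={part,t=3,log=-}
step 19 deliver 2→0: —
step 20 deliver 3→0: —
step 21 deliver 1→2: —
step 22 deliver 2→3: —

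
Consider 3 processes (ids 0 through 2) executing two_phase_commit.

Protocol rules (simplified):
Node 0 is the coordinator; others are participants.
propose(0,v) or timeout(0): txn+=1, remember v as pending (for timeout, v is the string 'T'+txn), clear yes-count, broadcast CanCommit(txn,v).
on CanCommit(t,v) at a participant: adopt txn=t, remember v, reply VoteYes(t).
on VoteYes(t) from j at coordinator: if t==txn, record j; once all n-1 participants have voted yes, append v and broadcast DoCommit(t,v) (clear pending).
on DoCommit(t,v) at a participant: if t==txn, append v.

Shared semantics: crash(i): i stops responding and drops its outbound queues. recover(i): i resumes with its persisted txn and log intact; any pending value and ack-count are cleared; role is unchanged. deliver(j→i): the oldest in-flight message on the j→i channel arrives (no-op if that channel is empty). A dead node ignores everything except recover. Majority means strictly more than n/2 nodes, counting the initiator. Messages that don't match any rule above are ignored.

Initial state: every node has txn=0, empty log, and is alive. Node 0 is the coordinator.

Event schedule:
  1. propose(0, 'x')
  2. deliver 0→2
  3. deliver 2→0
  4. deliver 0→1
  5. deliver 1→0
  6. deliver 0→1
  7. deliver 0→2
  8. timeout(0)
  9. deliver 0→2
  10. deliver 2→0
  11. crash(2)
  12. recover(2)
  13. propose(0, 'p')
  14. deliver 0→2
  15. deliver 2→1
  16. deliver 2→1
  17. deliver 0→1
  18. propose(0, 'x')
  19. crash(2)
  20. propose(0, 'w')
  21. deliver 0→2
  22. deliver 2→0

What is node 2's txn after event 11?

1. propose(0,'x'):  <0:coor t1 ->
2. deliver 0→2:  <2:part t1 ->
3. deliver 2→0:  nop
4. deliver 0→1:  <1:part t1 ->
5. deliver 1→0:  <0:coor t1 x>
6. deliver 0→1:  <1:part t1 x>
7. deliver 0→2:  <2:part t1 x>
8. timeout(0):  <0:coor t2 x>
9. deliver 0→2:  <2:part t2 x>
10. deliver 2→0:  nop
11. crash(2):  <2:✗part t2 x>

2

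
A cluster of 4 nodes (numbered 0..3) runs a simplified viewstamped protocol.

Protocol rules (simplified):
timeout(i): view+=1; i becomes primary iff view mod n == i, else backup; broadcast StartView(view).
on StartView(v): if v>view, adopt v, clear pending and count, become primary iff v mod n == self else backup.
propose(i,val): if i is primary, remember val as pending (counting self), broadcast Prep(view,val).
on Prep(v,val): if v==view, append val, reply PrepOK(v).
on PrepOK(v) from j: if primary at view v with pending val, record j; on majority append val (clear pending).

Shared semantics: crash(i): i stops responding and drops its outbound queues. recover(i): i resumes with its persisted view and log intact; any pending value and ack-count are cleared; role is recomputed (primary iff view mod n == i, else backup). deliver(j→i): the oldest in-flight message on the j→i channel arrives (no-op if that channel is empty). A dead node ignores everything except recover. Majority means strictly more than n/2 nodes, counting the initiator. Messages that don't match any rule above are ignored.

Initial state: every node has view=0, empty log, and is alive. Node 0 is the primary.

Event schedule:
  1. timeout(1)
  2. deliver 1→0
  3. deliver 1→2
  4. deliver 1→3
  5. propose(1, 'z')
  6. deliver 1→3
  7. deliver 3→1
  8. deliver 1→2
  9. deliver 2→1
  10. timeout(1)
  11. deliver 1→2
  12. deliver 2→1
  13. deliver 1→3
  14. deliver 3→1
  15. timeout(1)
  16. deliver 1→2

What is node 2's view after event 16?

3

step 1 timeout(1): 1={prim,v=1,log=-}
step 2 deliver 1→0: 0={back,v=1,log=-}
step 3 deliver 1→2: 2={back,v=1,log=-}
step 4 deliver 1→3: 3={back,v=1,log=-}
step 5 propose(1,'z'): —
step 6 deliver 1→3: 3={back,v=1,log=z}
step 7 deliver 3→1: —
step 8 deliver 1→2: 2={back,v=1,log=z}
step 9 deliver 2→1: 1={prim,v=1,log=z}
step 10 timeout(1): 1={back,v=2,log=z}
step 11 deliver 1→2: 2={prim,v=2,log=z}
step 12 deliver 2→1: —
step 13 deliver 1→3: 3={back,v=2,log=z}
step 14 deliver 3→1: —
step 15 timeout(1): 1={back,v=3,log=z}
step 16 deliver 1→2: 2={back,v=3,log=z}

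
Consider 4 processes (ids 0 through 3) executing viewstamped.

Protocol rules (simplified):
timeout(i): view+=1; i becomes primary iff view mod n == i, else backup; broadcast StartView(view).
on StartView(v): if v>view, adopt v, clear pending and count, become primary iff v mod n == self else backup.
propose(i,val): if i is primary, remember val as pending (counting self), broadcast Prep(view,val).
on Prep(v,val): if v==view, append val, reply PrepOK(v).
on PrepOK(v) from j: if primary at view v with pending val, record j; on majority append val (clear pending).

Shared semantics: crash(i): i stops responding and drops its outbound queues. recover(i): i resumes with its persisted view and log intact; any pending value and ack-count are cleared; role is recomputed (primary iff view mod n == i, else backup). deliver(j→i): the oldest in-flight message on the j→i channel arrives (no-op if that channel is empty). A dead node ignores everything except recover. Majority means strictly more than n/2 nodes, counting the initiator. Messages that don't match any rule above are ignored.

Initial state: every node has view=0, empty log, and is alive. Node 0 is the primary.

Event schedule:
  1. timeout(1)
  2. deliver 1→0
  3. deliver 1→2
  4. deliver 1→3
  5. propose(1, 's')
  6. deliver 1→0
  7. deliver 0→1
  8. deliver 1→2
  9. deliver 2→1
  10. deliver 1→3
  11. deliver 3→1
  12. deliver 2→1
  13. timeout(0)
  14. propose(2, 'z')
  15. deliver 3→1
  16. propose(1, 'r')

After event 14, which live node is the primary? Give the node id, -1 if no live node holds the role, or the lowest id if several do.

step 1 timeout(1): 1={prim,v=1,log=-}
step 2 deliver 1→0: 0={back,v=1,log=-}
step 3 deliver 1→2: 2={back,v=1,log=-}
step 4 deliver 1→3: 3={back,v=1,log=-}
step 5 propose(1,'s'): —
step 6 deliver 1→0: 0={back,v=1,log=s}
step 7 deliver 0→1: —
step 8 deliver 1→2: 2={back,v=1,log=s}
step 9 deliver 2→1: 1={prim,v=1,log=s}
step 10 deliver 1→3: 3={back,v=1,log=s}
step 11 deliver 3→1: —
step 12 deliver 2→1: —
step 13 timeout(0): 0={back,v=2,log=s}
step 14 propose(2,'z'): —

1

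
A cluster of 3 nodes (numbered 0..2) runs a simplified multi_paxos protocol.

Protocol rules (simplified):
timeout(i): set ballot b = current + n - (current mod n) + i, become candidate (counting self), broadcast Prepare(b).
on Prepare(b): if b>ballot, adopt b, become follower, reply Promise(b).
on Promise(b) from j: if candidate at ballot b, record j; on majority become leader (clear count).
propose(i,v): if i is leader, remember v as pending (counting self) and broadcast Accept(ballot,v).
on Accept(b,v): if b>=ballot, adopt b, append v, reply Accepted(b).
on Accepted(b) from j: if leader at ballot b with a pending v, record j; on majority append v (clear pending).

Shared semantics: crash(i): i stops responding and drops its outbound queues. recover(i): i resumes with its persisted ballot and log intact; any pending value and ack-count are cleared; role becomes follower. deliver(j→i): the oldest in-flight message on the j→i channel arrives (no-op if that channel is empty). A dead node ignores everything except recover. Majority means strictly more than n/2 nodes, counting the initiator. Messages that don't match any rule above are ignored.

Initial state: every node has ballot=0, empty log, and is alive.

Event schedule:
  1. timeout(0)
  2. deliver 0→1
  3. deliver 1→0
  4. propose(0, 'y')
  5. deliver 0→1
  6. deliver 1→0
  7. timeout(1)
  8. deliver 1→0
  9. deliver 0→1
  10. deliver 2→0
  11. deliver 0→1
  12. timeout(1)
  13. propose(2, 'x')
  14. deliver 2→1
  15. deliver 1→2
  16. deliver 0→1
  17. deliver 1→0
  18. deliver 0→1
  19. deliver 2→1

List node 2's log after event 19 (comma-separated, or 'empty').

1. timeout(0):  <0:cand b3 ->
2. deliver 0→1:  <1:foll b3 ->
3. deliver 1→0:  <0:lead b3 ->
4. propose(0,'y'):  nop
5. deliver 0→1:  <1:foll b3 y>
6. deliver 1→0:  <0:lead b3 y>
7. timeout(1):  <1:cand b7 y>
8. deliver 1→0:  <0:foll b7 y>
9. deliver 0→1:  <1:lead b7 y>
10. deliver 2→0:  nop
11. deliver 0→1:  nop
12. timeout(1):  <1:cand b10 y>
13. propose(2,'x'):  nop
14. deliver 2→1:  nop
15. deliver 1→2:  <2:foll b7 ->
16. deliver 0→1:  nop
17. deliver 1→0:  <0:foll b10 y>
18. deliver 0→1:  <1:lead b10 y>
19. deliver 2→1:  nop

empty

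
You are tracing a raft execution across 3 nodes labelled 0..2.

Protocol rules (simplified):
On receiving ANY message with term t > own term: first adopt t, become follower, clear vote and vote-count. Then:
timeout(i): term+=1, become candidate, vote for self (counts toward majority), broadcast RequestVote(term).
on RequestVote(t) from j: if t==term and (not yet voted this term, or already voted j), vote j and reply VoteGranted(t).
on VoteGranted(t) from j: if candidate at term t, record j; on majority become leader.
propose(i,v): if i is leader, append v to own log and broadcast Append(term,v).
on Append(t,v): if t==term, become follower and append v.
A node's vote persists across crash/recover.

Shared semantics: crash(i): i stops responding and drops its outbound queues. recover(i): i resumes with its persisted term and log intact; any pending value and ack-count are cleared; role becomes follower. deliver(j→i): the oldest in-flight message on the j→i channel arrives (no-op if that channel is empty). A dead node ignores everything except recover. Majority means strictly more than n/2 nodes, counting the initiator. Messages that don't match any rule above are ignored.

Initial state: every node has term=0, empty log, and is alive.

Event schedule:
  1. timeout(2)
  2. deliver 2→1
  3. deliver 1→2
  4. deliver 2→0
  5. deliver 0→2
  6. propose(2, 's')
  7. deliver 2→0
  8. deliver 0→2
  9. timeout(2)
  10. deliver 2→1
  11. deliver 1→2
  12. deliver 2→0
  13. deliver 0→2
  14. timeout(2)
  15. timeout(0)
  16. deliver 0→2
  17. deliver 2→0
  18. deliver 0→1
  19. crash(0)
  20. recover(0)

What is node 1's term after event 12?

1

e1 timeout(2): 2[cand,t=1,-]
e2 deliver 2→1: 1[foll,t=1,-]
e3 deliver 1→2: 2[lead,t=1,-]
e4 deliver 2→0: 0[foll,t=1,-]
e5 deliver 0→2: ·
e6 propose(2,'s'): 2[lead,t=1,s]
e7 deliver 2→0: 0[foll,t=1,s]
e8 deliver 0→2: ·
e9 timeout(2): 2[cand,t=2,s]
e10 deliver 2→1: 1[foll,t=1,s]
e11 deliver 1→2: ·
e12 deliver 2→0: 0[foll,t=2,s]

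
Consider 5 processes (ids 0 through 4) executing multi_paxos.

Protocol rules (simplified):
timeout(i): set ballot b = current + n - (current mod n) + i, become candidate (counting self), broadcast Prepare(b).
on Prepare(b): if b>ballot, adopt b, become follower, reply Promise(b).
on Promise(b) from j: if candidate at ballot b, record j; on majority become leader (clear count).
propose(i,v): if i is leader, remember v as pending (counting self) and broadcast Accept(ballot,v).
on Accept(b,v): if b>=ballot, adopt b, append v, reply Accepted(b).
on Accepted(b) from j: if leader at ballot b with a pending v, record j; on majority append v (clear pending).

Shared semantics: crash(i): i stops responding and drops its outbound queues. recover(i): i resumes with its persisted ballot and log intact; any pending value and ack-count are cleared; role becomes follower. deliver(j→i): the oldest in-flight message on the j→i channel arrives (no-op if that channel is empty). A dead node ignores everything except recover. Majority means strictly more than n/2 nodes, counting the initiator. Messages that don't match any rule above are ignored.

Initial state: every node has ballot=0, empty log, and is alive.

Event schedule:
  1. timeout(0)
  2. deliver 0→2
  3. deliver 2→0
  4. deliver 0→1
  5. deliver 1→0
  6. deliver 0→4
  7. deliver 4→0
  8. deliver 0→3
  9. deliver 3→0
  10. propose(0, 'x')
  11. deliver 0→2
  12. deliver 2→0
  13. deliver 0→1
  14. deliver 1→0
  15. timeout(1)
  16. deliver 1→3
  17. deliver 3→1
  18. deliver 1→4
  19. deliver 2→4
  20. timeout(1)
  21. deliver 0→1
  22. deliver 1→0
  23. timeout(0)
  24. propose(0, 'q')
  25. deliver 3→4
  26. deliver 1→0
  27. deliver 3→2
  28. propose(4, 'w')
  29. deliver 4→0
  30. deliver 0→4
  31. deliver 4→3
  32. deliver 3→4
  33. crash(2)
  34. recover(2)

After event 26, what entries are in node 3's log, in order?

empty

e1 timeout(0): 0[cand,b=5,-]
e2 deliver 0→2: 2[foll,b=5,-]
e3 deliver 2→0: ·
e4 deliver 0→1: 1[foll,b=5,-]
e5 deliver 1→0: 0[lead,b=5,-]
e6 deliver 0→4: 4[foll,b=5,-]
e7 deliver 4→0: ·
e8 deliver 0→3: 3[foll,b=5,-]
e9 deliver 3→0: ·
e10 propose(0,'x'): ·
e11 deliver 0→2: 2[foll,b=5,x]
e12 deliver 2→0: ·
e13 deliver 0→1: 1[foll,b=5,x]
e14 deliver 1→0: 0[lead,b=5,x]
e15 timeout(1): 1[cand,b=11,x]
e16 deliver 1→3: 3[foll,b=11,-]
e17 deliver 3→1: ·
e18 deliver 1→4: 4[foll,b=11,-]
e19 deliver 2→4: ·
e20 timeout(1): 1[cand,b=16,x]
e21 deliver 0→1: ·
e22 deliver 1→0: 0[foll,b=11,x]
e23 timeout(0): 0[cand,b=15,x]
e24 propose(0,'q'): ·
e25 deliver 3→4: ·
e26 deliver 1→0: 0[foll,b=16,x]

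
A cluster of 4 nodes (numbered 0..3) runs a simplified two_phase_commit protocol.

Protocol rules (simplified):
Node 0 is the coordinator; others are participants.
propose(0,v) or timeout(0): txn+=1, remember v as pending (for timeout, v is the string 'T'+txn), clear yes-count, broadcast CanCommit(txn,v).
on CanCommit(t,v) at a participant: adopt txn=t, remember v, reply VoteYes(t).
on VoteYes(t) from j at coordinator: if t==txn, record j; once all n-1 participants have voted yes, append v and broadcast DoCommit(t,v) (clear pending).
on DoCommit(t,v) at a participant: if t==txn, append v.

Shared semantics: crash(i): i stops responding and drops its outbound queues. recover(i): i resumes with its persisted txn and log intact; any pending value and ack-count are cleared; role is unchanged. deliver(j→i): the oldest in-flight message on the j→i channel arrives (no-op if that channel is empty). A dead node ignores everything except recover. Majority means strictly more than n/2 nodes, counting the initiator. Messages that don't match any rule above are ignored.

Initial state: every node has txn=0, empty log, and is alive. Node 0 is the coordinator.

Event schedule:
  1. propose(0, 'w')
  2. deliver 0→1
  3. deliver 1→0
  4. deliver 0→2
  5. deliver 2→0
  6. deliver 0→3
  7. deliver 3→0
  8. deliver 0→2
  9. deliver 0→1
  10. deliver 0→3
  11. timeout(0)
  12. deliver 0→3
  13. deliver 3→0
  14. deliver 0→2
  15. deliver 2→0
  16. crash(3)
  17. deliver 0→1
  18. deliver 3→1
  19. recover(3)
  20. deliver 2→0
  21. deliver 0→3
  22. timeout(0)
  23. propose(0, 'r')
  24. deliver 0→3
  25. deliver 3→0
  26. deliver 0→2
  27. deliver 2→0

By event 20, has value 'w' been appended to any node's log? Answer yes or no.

yes

e1 propose(0,'w'): 0[coor,t=1,-]
e2 deliver 0→1: 1[part,t=1,-]
e3 deliver 1→0: ·
e4 deliver 0→2: 2[part,t=1,-]
e5 deliver 2→0: ·
e6 deliver 0→3: 3[part,t=1,-]
e7 deliver 3→0: 0[coor,t=1,w]
e8 deliver 0→2: 2[part,t=1,w]
e9 deliver 0→1: 1[part,t=1,w]
e10 deliver 0→3: 3[part,t=1,w]
e11 timeout(0): 0[coor,t=2,w]
e12 deliver 0→3: 3[part,t=2,w]
e13 deliver 3→0: ·
e14 deliver 0→2: 2[part,t=2,w]
e15 deliver 2→0: ·
e16 crash(3): 3[✗part,t=2,w]
e17 deliver 0→1: 1[part,t=2,w]
e18 deliver 3→1: ·
e19 recover(3): 3[part,t=2,w]
e20 deliver 2→0: ·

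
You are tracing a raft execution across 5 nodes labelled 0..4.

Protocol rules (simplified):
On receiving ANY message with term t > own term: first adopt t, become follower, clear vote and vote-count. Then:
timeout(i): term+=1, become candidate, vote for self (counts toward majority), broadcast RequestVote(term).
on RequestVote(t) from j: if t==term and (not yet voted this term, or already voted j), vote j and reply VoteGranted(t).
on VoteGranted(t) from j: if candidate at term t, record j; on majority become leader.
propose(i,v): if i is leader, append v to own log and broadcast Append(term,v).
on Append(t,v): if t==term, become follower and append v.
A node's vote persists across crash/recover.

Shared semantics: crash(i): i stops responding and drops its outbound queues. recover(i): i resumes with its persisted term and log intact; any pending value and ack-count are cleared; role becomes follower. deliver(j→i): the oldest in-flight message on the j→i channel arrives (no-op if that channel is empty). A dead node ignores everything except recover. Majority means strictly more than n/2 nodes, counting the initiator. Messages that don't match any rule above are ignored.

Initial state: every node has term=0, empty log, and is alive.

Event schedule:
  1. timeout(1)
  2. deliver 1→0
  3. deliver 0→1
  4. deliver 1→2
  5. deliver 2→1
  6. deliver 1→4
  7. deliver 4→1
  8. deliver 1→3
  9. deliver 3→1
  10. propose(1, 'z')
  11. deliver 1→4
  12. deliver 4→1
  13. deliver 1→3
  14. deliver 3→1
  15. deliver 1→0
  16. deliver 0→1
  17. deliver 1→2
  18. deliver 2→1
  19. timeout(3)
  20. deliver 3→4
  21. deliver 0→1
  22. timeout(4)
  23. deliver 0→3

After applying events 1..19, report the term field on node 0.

1

e1 timeout(1): 1[cand,t=1,-]
e2 deliver 1→0: 0[foll,t=1,-]
e3 deliver 0→1: ·
e4 deliver 1→2: 2[foll,t=1,-]
e5 deliver 2→1: 1[lead,t=1,-]
e6 deliver 1→4: 4[foll,t=1,-]
e7 deliver 4→1: ·
e8 deliver 1→3: 3[foll,t=1,-]
e9 deliver 3→1: ·
e10 propose(1,'z'): 1[lead,t=1,z]
e11 deliver 1→4: 4[foll,t=1,z]
e12 deliver 4→1: ·
e13 deliver 1→3: 3[foll,t=1,z]
e14 deliver 3→1: ·
e15 deliver 1→0: 0[foll,t=1,z]
e16 deliver 0→1: ·
e17 deliver 1→2: 2[foll,t=1,z]
e18 deliver 2→1: ·
e19 timeout(3): 3[cand,t=2,z]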